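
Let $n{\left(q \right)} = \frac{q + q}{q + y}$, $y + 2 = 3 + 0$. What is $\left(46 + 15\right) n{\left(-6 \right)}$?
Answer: $\frac{732}{5} \approx 146.4$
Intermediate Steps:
$y = 1$ ($y = -2 + \left(3 + 0\right) = -2 + 3 = 1$)
$n{\left(q \right)} = \frac{2 q}{1 + q}$ ($n{\left(q \right)} = \frac{q + q}{q + 1} = \frac{2 q}{1 + q}$)
$\left(46 + 15\right) n{\left(-6 \right)} = \left(46 + 15\right) 2 \left(-6\right) \frac{1}{1 - 6} = 61 \cdot 2 \left(-6\right) \frac{1}{-5} = 61 \cdot 2 \left(-6\right) \left(- \frac{1}{5}\right) = 61 \cdot \frac{12}{5} = \frac{732}{5}$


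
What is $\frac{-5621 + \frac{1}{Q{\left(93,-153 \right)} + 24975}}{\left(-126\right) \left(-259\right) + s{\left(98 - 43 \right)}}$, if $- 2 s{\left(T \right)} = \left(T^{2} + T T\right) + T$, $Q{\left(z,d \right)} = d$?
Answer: $- \frac{139524461}{734271993} \approx -0.19002$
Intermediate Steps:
$s{\left(T \right)} = - T^{2} - \frac{T}{2}$ ($s{\left(T \right)} = - \frac{\left(T^{2} + T T\right) + T}{2} = - \frac{\left(T^{2} + T^{2}\right) + T}{2} = - \frac{2 T^{2} + T}{2} = - \frac{T + 2 T^{2}}{2} = - T^{2} - \frac{T}{2}$)
$\frac{-5621 + \frac{1}{Q{\left(93,-153 \right)} + 24975}}{\left(-126\right) \left(-259\right) + s{\left(98 - 43 \right)}} = \frac{-5621 + \frac{1}{-153 + 24975}}{\left(-126\right) \left(-259\right) - \left(98 - 43\right) \left(\frac{1}{2} + \left(98 - 43\right)\right)} = \frac{-5621 + \frac{1}{24822}}{32634 - \left(98 - 43\right) \left(\frac{1}{2} + \left(98 - 43\right)\right)} = \frac{-5621 + \frac{1}{24822}}{32634 - 55 \left(\frac{1}{2} + 55\right)} = - \frac{139524461}{24822 \left(32634 - 55 \cdot \frac{111}{2}\right)} = - \frac{139524461}{24822 \left(32634 - \frac{6105}{2}\right)} = - \frac{139524461}{24822 \cdot \frac{59163}{2}} = \left(- \frac{139524461}{24822}\right) \frac{2}{59163} = - \frac{139524461}{734271993}$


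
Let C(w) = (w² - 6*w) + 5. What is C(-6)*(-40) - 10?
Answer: -3090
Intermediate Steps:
C(w) = 5 + w² - 6*w
C(-6)*(-40) - 10 = (5 + (-6)² - 6*(-6))*(-40) - 10 = (5 + 36 + 36)*(-40) - 10 = 77*(-40) - 10 = -3080 - 10 = -3090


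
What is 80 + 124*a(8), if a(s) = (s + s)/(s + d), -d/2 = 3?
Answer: 1072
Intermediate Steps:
d = -6 (d = -2*3 = -6)
a(s) = 2*s/(-6 + s) (a(s) = (s + s)/(s - 6) = (2*s)/(-6 + s) = 2*s/(-6 + s))
80 + 124*a(8) = 80 + 124*(2*8/(-6 + 8)) = 80 + 124*(2*8/2) = 80 + 124*(2*8*(½)) = 80 + 124*8 = 80 + 992 = 1072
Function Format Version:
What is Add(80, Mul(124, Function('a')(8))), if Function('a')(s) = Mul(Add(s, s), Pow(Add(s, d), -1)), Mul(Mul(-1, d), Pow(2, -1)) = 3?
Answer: 1072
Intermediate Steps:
d = -6 (d = Mul(-2, 3) = -6)
Function('a')(s) = Mul(2, s, Pow(Add(-6, s), -1)) (Function('a')(s) = Mul(Add(s, s), Pow(Add(s, -6), -1)) = Mul(Mul(2, s), Pow(Add(-6, s), -1)) = Mul(2, s, Pow(Add(-6, s), -1)))
Add(80, Mul(124, Function('a')(8))) = Add(80, Mul(124, Mul(2, 8, Pow(Add(-6, 8), -1)))) = Add(80, Mul(124, Mul(2, 8, Pow(2, -1)))) = Add(80, Mul(124, Mul(2, 8, Rational(1, 2)))) = Add(80, Mul(124, 8)) = Add(80, 992) = 1072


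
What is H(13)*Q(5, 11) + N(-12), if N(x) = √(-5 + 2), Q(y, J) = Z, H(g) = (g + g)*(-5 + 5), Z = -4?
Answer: I*√3 ≈ 1.732*I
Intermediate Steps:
H(g) = 0 (H(g) = (2*g)*0 = 0)
Q(y, J) = -4
N(x) = I*√3 (N(x) = √(-3) = I*√3)
H(13)*Q(5, 11) + N(-12) = 0*(-4) + I*√3 = 0 + I*√3 = I*√3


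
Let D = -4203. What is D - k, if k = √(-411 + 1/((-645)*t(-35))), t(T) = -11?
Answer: -4203 - 2*I*√5172333045/7095 ≈ -4203.0 - 20.273*I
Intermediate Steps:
k = 2*I*√5172333045/7095 (k = √(-411 + 1/(-645*(-11))) = √(-411 - 1/645*(-1/11)) = √(-411 + 1/7095) = √(-2916044/7095) = 2*I*√5172333045/7095 ≈ 20.273*I)
D - k = -4203 - 2*I*√5172333045/7095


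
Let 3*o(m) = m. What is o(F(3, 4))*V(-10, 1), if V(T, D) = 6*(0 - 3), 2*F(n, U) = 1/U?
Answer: -3/4 ≈ -0.75000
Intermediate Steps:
F(n, U) = 1/(2*U)
V(T, D) = -18 (V(T, D) = 6*(-3) = -18)
o(m) = m/3
o(F(3, 4))*V(-10, 1) = (((1/2)/4)/3)*(-18) = (((1/2)*(1/4))/3)*(-18) = ((1/3)*(1/8))*(-18) = (1/24)*(-18) = -3/4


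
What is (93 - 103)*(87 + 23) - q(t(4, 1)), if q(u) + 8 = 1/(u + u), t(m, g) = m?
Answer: -8737/8 ≈ -1092.1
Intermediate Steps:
q(u) = -8 + 1/(2*u) (q(u) = -8 + 1/(u + u) = -8 + 1/(2*u))
(93 - 103)*(87 + 23) - q(t(4, 1)) = (93 - 103)*(87 + 23) - (-8 + (1/2)/4) = -10*110 - (-8 + (1/2)*(1/4)) = -1100 - (-8 + 1/8) = -1100 - 1*(-63/8) = -1100 + 63/8 = -8737/8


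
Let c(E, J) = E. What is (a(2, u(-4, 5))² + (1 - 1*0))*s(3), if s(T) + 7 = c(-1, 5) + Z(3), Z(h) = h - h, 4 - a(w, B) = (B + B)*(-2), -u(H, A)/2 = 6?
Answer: -15496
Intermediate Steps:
u(H, A) = -12 (u(H, A) = -2*6 = -12)
a(w, B) = 4 + 4*B (a(w, B) = 4 - (B + B)*(-2) = 4 - 2*B*(-2) = 4 - (-4)*B = 4 + 4*B)
Z(h) = 0
s(T) = -8 (s(T) = -7 + (-1 + 0) = -7 - 1 = -8)
(a(2, u(-4, 5))² + (1 - 1*0))*s(3) = ((4 + 4*(-12))² + (1 - 1*0))*(-8) = ((4 - 48)² + (1 + 0))*(-8) = ((-44)² + 1)*(-8) = (1936 + 1)*(-8) = 1937*(-8) = -15496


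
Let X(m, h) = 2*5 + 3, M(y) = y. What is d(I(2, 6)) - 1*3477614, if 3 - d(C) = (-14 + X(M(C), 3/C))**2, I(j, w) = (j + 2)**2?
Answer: -3477612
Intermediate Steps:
I(j, w) = (2 + j)**2
X(m, h) = 13 (X(m, h) = 10 + 3 = 13)
d(C) = 2 (d(C) = 3 - (-14 + 13)**2 = 3 - 1*(-1)**2 = 3 - 1*1 = 3 - 1 = 2)
d(I(2, 6)) - 1*3477614 = 2 - 1*3477614 = 2 - 3477614 = -3477612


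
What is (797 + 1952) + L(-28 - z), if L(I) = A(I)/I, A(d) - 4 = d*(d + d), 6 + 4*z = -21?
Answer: 460073/170 ≈ 2706.3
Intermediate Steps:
z = -27/4 (z = -3/2 + (¼)*(-21) = -3/2 - 21/4 = -27/4 ≈ -6.7500)
A(d) = 4 + 2*d² (A(d) = 4 + d*(d + d) = 4 + d*(2*d) = 4 + 2*d²)
L(I) = (4 + 2*I²)/I
(797 + 1952) + L(-28 - z) = (797 + 1952) + (2*(-28 - 1*(-27/4)) + 4/(-28 - 1*(-27/4))) = 2749 + (2*(-28 + 27/4) + 4/(-28 + 27/4)) = 2749 + (2*(-85/4) + 4/(-85/4)) = 2749 + (-85/2 + 4*(-4/85)) = 2749 + (-85/2 - 16/85) = 2749 - 7257/170 = 460073/170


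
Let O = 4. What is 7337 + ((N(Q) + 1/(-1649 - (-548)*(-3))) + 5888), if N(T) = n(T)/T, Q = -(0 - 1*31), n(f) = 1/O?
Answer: 5400193869/408332 ≈ 13225.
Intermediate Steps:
n(f) = ¼ (n(f) = 1/4 = ¼)
Q = 31 (Q = -(0 - 31) = -1*(-31) = 31)
N(T) = 1/(4*T)
7337 + ((N(Q) + 1/(-1649 - (-548)*(-3))) + 5888) = 7337 + (((¼)/31 + 1/(-1649 - (-548)*(-3))) + 5888) = 7337 + (((¼)*(1/31) + 1/(-1649 - 1*1644)) + 5888) = 7337 + ((1/124 + 1/(-1649 - 1644)) + 5888) = 7337 + ((1/124 + 1/(-3293)) + 5888) = 7337 + ((1/124 - 1/3293) + 5888) = 7337 + (3169/408332 + 5888) = 7337 + 2404261985/408332 = 5400193869/408332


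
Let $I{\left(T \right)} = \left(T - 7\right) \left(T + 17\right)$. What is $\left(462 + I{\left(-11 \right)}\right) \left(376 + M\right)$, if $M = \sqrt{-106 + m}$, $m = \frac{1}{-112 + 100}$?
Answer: $133104 + 59 i \sqrt{3819} \approx 1.331 \cdot 10^{5} + 3646.1 i$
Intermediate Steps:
$m = - \frac{1}{12}$ ($m = \frac{1}{-12} = - \frac{1}{12} \approx -0.083333$)
$I{\left(T \right)} = \left(-7 + T\right) \left(17 + T\right)$
$M = \frac{i \sqrt{3819}}{6}$ ($M = \sqrt{-106 - \frac{1}{12}} = \sqrt{- \frac{1273}{12}} = \frac{i \sqrt{3819}}{6} \approx 10.3 i$)
$\left(462 + I{\left(-11 \right)}\right) \left(376 + M\right) = \left(462 + \left(-119 + \left(-11\right)^{2} + 10 \left(-11\right)\right)\right) \left(376 + \frac{i \sqrt{3819}}{6}\right) = \left(462 - 108\right) \left(376 + \frac{i \sqrt{3819}}{6}\right) = 354 \left(376 + \frac{i \sqrt{3819}}{6}\right) = 133104 + 59 i \sqrt{3819}$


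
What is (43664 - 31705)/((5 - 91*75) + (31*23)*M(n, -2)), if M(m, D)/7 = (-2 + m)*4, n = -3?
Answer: -11959/106640 ≈ -0.11214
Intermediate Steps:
M(m, D) = -56 + 28*m (M(m, D) = 7*((-2 + m)*4) = 7*(-8 + 4*m) = -56 + 28*m)
(43664 - 31705)/((5 - 91*75) + (31*23)*M(n, -2)) = (43664 - 31705)/((5 - 91*75) + (31*23)*(-56 + 28*(-3))) = 11959/((5 - 6825) + 713*(-56 - 84)) = 11959/(-6820 + 713*(-140)) = 11959/(-6820 - 99820) = 11959/(-106640) = 11959*(-1/106640) = -11959/106640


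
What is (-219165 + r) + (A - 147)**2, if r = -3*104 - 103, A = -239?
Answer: -70584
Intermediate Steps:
r = -415 (r = -312 - 103 = -415)
(-219165 + r) + (A - 147)**2 = (-219165 - 415) + (-239 - 147)**2 = -219580 + (-386)**2 = -219580 + 148996 = -70584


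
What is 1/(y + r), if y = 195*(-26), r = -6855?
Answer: -1/11925 ≈ -8.3857e-5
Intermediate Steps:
y = -5070
1/(y + r) = 1/(-5070 - 6855) = 1/(-11925) = -1/11925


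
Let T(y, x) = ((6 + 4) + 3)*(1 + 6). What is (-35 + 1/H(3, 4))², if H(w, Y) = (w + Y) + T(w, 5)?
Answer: 11758041/9604 ≈ 1224.3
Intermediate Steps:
T(y, x) = 91 (T(y, x) = (10 + 3)*7 = 13*7 = 91)
H(w, Y) = 91 + Y + w (H(w, Y) = (w + Y) + 91 = (Y + w) + 91 = 91 + Y + w)
(-35 + 1/H(3, 4))² = (-35 + 1/(91 + 4 + 3))² = (-35 + 1/98)² = (-3429/98)² = 11758041/9604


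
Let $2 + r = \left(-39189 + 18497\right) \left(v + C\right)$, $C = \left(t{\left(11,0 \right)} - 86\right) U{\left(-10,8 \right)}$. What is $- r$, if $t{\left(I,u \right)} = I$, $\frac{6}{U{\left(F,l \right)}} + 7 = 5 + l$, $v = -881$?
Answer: $-19781550$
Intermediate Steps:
$U{\left(F,l \right)} = \frac{6}{-2 + l}$ ($U{\left(F,l \right)} = \frac{6}{-7 + \left(5 + l\right)} = \frac{6}{-2 + l}$)
$C = -75$ ($C = \left(11 - 86\right) \frac{6}{-2 + 8} = - 75 \cdot \frac{6}{6} = - 75 \cdot 6 \cdot \frac{1}{6} = \left(-75\right) 1 = -75$)
$r = 19781550$ ($r = -2 + \left(-39189 + 18497\right) \left(-881 - 75\right) = -2 - -19781552 = -2 + 19781552 = 19781550$)
$- r = \left(-1\right) 19781550 = -19781550$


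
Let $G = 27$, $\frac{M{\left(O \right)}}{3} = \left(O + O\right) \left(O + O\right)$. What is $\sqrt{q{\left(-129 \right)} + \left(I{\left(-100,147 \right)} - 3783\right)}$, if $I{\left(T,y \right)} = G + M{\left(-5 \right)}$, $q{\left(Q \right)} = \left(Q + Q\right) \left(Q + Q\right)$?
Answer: $6 \sqrt{1753} \approx 251.21$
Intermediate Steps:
$M{\left(O \right)} = 12 O^{2}$ ($M{\left(O \right)} = 3 \left(O + O\right) \left(O + O\right) = 3 \cdot 2 O 2 O = 3 \cdot 4 O^{2} = 12 O^{2}$)
$q{\left(Q \right)} = 4 Q^{2}$ ($q{\left(Q \right)} = 2 Q 2 Q = 4 Q^{2}$)
$I{\left(T,y \right)} = 327$ ($I{\left(T,y \right)} = 27 + 12 \left(-5\right)^{2} = 27 + 12 \cdot 25 = 27 + 300 = 327$)
$\sqrt{q{\left(-129 \right)} + \left(I{\left(-100,147 \right)} - 3783\right)} = \sqrt{4 \left(-129\right)^{2} + \left(327 - 3783\right)} = \sqrt{4 \cdot 16641 + \left(327 - 3783\right)} = \sqrt{66564 - 3456} = \sqrt{63108} = 6 \sqrt{1753}$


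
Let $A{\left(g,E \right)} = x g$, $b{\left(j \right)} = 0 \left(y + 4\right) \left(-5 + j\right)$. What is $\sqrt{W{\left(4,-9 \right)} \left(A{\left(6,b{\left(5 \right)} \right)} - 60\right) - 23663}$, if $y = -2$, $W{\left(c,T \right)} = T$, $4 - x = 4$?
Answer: $i \sqrt{23123} \approx 152.06 i$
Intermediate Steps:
$x = 0$ ($x = 4 - 4 = 0$)
$b{\left(j \right)} = 0$ ($b{\left(j \right)} = 0 \left(-2 + 4\right) \left(-5 + j\right) = 0 \cdot 2 \left(-5 + j\right) = 0 \left(-10 + 2 j\right) = 0$)
$A{\left(g,E \right)} = 0$ ($A{\left(g,E \right)} = 0 g = 0$)
$\sqrt{W{\left(4,-9 \right)} \left(A{\left(6,b{\left(5 \right)} \right)} - 60\right) - 23663} = \sqrt{- 9 \left(0 - 60\right) - 23663} = \sqrt{\left(-9\right) \left(-60\right) - 23663} = \sqrt{540 - 23663} = \sqrt{-23123} = i \sqrt{23123}$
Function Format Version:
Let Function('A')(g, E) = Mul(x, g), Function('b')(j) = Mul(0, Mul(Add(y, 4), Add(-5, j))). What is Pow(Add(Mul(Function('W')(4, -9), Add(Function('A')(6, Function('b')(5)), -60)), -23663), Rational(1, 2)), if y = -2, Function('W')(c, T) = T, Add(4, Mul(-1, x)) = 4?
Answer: Mul(I, Pow(23123, Rational(1, 2))) ≈ Mul(152.06, I)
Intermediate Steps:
x = 0 (x = Add(4, Mul(-1, 4)) = Add(4, -4) = 0)
Function('b')(j) = 0 (Function('b')(j) = Mul(0, Mul(Add(-2, 4), Add(-5, j))) = Mul(0, Mul(2, Add(-5, j))) = Mul(0, Add(-10, Mul(2, j))) = 0)
Function('A')(g, E) = 0 (Function('A')(g, E) = Mul(0, g) = 0)
Pow(Add(Mul(Function('W')(4, -9), Add(Function('A')(6, Function('b')(5)), -60)), -23663), Rational(1, 2)) = Pow(Add(Mul(-9, Add(0, -60)), -23663), Rational(1, 2)) = Pow(Add(Mul(-9, -60), -23663), Rational(1, 2)) = Pow(Add(540, -23663), Rational(1, 2)) = Pow(-23123, Rational(1, 2)) = Mul(I, Pow(23123, Rational(1, 2)))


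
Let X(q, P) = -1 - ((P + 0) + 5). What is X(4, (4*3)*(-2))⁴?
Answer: 104976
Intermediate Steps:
X(q, P) = -6 - P (X(q, P) = -1 - (P + 5) = -1 - (5 + P) = -1 + (-5 - P) = -6 - P)
X(4, (4*3)*(-2))⁴ = (-6 - 4*3*(-2))⁴ = (-6 - 12*(-2))⁴ = (-6 - 1*(-24))⁴ = (-6 + 24)⁴ = 18⁴ = 104976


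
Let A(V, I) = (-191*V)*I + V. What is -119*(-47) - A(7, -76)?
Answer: -96026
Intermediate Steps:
A(V, I) = V - 191*I*V (A(V, I) = -191*I*V + V = V - 191*I*V)
-119*(-47) - A(7, -76) = -119*(-47) - 7*(1 - 191*(-76)) = 5593 - 7*(1 + 14516) = 5593 - 7*14517 = 5593 - 1*101619 = 5593 - 101619 = -96026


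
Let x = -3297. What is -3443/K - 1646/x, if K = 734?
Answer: -10143407/2419998 ≈ -4.1915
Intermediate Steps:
-3443/K - 1646/x = -3443/734 - 1646/(-3297) = -3443*1/734 - 1646*(-1/3297) = -3443/734 + 1646/3297 = -10143407/2419998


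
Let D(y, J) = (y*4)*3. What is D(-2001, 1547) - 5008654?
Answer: -5032666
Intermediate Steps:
D(y, J) = 12*y (D(y, J) = (4*y)*3 = 12*y)
D(-2001, 1547) - 5008654 = 12*(-2001) - 5008654 = -24012 - 5008654 = -5032666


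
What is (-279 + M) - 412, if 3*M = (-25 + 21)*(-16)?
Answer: -2009/3 ≈ -669.67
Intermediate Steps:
M = 64/3 (M = ((-25 + 21)*(-16))/3 = (-4*(-16))/3 = (1/3)*64 = 64/3 ≈ 21.333)
(-279 + M) - 412 = (-279 + 64/3) - 412 = -773/3 - 412 = -2009/3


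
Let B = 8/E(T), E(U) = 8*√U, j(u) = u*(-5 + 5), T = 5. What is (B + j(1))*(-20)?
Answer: -4*√5 ≈ -8.9443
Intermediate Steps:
j(u) = 0 (j(u) = u*0 = 0)
B = √5/5 (B = 8/((8*√5)) = 8*(√5/40) = √5/5 ≈ 0.44721)
(B + j(1))*(-20) = (√5/5 + 0)*(-20) = (√5/5)*(-20) = -4*√5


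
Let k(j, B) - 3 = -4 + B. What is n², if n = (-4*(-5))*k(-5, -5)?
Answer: 14400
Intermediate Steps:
k(j, B) = -1 + B (k(j, B) = 3 + (-4 + B) = -1 + B)
n = -120 (n = (-4*(-5))*(-1 - 5) = 20*(-6) = -120)
n² = (-120)² = 14400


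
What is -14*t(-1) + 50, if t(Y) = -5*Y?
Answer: -20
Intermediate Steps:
-14*t(-1) + 50 = -(-70)*(-1) + 50 = -14*5 + 50 = -70 + 50 = -20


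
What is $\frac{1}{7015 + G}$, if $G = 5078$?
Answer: $\frac{1}{12093} \approx 8.2692 \cdot 10^{-5}$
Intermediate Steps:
$\frac{1}{7015 + G} = \frac{1}{7015 + 5078} = \frac{1}{12093}$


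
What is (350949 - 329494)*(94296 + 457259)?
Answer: 11833612525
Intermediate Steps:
(350949 - 329494)*(94296 + 457259) = 21455*551555 = 11833612525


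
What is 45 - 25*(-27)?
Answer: 720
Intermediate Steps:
45 - 25*(-27) = 45 + 675 = 720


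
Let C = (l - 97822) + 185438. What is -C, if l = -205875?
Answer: 118259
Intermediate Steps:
C = -118259 (C = (-205875 - 97822) + 185438 = -303697 + 185438 = -118259)
-C = -1*(-118259) = 118259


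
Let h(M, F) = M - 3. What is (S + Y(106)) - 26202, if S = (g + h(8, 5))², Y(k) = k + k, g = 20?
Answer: -25365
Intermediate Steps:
Y(k) = 2*k
h(M, F) = -3 + M
S = 625 (S = (20 + (-3 + 8))² = (20 + 5)² = 25² = 625)
(S + Y(106)) - 26202 = (625 + 2*106) - 26202 = (625 + 212) - 26202 = 837 - 26202 = -25365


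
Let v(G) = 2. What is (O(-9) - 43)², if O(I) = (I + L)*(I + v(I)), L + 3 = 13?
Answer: 2500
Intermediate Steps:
L = 10 (L = -3 + 13 = 10)
O(I) = (2 + I)*(10 + I) (O(I) = (I + 10)*(I + 2) = (10 + I)*(2 + I) = (2 + I)*(10 + I))
(O(-9) - 43)² = ((20 + (-9)² + 12*(-9)) - 43)² = ((20 + 81 - 108) - 43)² = (-7 - 43)² = (-50)² = 2500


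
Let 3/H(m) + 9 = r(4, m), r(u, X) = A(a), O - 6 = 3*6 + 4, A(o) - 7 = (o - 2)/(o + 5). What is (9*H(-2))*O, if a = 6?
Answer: -462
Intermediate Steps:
A(o) = 7 + (-2 + o)/(5 + o) (A(o) = 7 + (o - 2)/(o + 5) = 7 + (-2 + o)/(5 + o))
O = 28 (O = 6 + (3*6 + 4) = 6 + (18 + 4) = 6 + 22 = 28)
r(u, X) = 81/11 (r(u, X) = (33 + 8*6)/(5 + 6) = (33 + 48)/11 = (1/11)*81 = 81/11)
H(m) = -11/6 (H(m) = 3/(-9 + 81/11) = 3/(-18/11) = 3*(-11/18) = -11/6)
(9*H(-2))*O = (9*(-11/6))*28 = -33/2*28 = -462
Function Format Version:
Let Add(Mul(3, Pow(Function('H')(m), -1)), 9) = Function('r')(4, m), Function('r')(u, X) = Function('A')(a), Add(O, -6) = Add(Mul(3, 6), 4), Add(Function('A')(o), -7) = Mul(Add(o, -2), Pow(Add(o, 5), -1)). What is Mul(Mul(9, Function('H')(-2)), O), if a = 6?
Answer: -462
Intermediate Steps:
Function('A')(o) = Add(7, Mul(Pow(Add(5, o), -1), Add(-2, o))) (Function('A')(o) = Add(7, Mul(Add(o, -2), Pow(Add(o, 5), -1))) = Add(7, Mul(Add(-2, o), Pow(Add(5, o), -1))) = Add(7, Mul(Pow(Add(5, o), -1), Add(-2, o))))
O = 28 (O = Add(6, Add(Mul(3, 6), 4)) = Add(6, Add(18, 4)) = Add(6, 22) = 28)
Function('r')(u, X) = Rational(81, 11) (Function('r')(u, X) = Mul(Pow(Add(5, 6), -1), Add(33, Mul(8, 6))) = Mul(Pow(11, -1), Add(33, 48)) = Mul(Rational(1, 11), 81) = Rational(81, 11))
Function('H')(m) = Rational(-11, 6) (Function('H')(m) = Mul(3, Pow(Add(-9, Rational(81, 11)), -1)) = Mul(3, Pow(Rational(-18, 11), -1)) = Mul(3, Rational(-11, 18)) = Rational(-11, 6))
Mul(Mul(9, Function('H')(-2)), O) = Mul(Mul(9, Rational(-11, 6)), 28) = Mul(Rational(-33, 2), 28) = -462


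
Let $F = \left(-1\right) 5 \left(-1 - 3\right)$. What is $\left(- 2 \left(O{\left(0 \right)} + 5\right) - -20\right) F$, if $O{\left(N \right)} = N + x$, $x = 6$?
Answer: $-40$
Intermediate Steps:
$O{\left(N \right)} = 6 + N$ ($O{\left(N \right)} = N + 6 = 6 + N$)
$F = 20$ ($F = \left(-5\right) \left(-4\right) = 20$)
$\left(- 2 \left(O{\left(0 \right)} + 5\right) - -20\right) F = \left(- 2 \left(\left(6 + 0\right) + 5\right) - -20\right) 20 = \left(- 2 \left(6 + 5\right) + 20\right) 20 = \left(- 2 \cdot 11 + 20\right) 20 = \left(\left(-1\right) 22 + 20\right) 20 = \left(-22 + 20\right) 20 = \left(-2\right) 20 = -40$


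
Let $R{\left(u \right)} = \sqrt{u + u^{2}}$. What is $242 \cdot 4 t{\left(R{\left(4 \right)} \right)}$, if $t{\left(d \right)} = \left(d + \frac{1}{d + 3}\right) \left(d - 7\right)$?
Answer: $22968 - 15312 \sqrt{5} \approx -11271.0$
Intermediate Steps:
$t{\left(d \right)} = \left(-7 + d\right) \left(d + \frac{1}{3 + d}\right)$ ($t{\left(d \right)} = \left(d + \frac{1}{3 + d}\right) \left(-7 + d\right) = \left(-7 + d\right) \left(d + \frac{1}{3 + d}\right)$)
$242 \cdot 4 t{\left(R{\left(4 \right)} \right)} = 242 \cdot 4 \frac{-7 + \left(\sqrt{4 \left(1 + 4\right)}\right)^{3} - 20 \sqrt{4 \left(1 + 4\right)} - 4 \left(\sqrt{4 \left(1 + 4\right)}\right)^{2}}{3 + \sqrt{4 \left(1 + 4\right)}} = 242 \cdot 4 \frac{-7 + \left(\sqrt{4 \cdot 5}\right)^{3} - 20 \sqrt{4 \cdot 5} - 4 \left(\sqrt{4 \cdot 5}\right)^{2}}{3 + \sqrt{4 \cdot 5}} = 242 \cdot 4 \frac{-7 + \left(\sqrt{20}\right)^{3} - 20 \sqrt{20} - 4 \left(\sqrt{20}\right)^{2}}{3 + \sqrt{20}} = 242 \cdot 4 \frac{-7 + \left(2 \sqrt{5}\right)^{3} - 20 \cdot 2 \sqrt{5} - 4 \left(2 \sqrt{5}\right)^{2}}{3 + 2 \sqrt{5}} = 242 \cdot 4 \frac{-7 + 40 \sqrt{5} - 40 \sqrt{5} - 80}{3 + 2 \sqrt{5}} = 242 \cdot 4 \frac{1}{3 + 2 \sqrt{5}} \left(-87\right) = 242 \cdot 4 \left(- \frac{87}{3 + 2 \sqrt{5}}\right) = 242 \left(- \frac{348}{3 + 2 \sqrt{5}}\right) = - \frac{84216}{3 + 2 \sqrt{5}}$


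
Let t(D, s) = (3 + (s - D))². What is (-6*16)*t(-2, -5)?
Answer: 0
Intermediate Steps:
t(D, s) = (3 + s - D)²
(-6*16)*t(-2, -5) = (-6*16)*(3 - 5 - 1*(-2))² = -96*(3 - 5 + 2)² = -96*0² = -96*0 = 0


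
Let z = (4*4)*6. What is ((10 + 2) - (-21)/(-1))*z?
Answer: -864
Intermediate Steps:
z = 96 (z = 16*6 = 96)
((10 + 2) - (-21)/(-1))*z = ((10 + 2) - (-21)/(-1))*96 = (12 - (-21)*(-1))*96 = (12 - 1*21)*96 = (12 - 21)*96 = -9*96 = -864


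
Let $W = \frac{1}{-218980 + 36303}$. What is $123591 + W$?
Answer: $\frac{22577233106}{182677} \approx 1.2359 \cdot 10^{5}$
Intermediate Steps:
$W = - \frac{1}{182677}$ ($W = \frac{1}{-182677} = - \frac{1}{182677} \approx -5.4741 \cdot 10^{-6}$)
$123591 + W = 123591 - \frac{1}{182677} = \frac{22577233106}{182677}$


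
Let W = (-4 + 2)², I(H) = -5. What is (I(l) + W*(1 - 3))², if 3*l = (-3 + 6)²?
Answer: 169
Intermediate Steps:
l = 3 (l = (-3 + 6)²/3 = (⅓)*3² = (⅓)*9 = 3)
W = 4 (W = (-2)² = 4)
(I(l) + W*(1 - 3))² = (-5 + 4*(1 - 3))² = (-5 + 4*(-2))² = (-5 - 8)² = (-13)² = 169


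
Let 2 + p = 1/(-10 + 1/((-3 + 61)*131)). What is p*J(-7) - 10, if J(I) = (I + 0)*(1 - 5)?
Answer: -5227358/75979 ≈ -68.800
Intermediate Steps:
J(I) = -4*I (J(I) = I*(-4) = -4*I)
p = -159556/75979 (p = -2 + 1/(-10 + 1/((-3 + 61)*131)) = -2 + 1/(-10 + (1/131)/58) = -2 + 1/(-10 + (1/58)*(1/131)) = -2 + 1/(-10 + 1/7598) = -2 + 1/(-75979/7598) = -2 - 7598/75979 = -159556/75979 ≈ -2.1000)
p*J(-7) - 10 = -(-638224)*(-7)/75979 - 10 = -159556/75979*28 - 10 = -4467568/75979 - 10 = -5227358/75979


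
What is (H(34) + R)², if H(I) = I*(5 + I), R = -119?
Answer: 1456849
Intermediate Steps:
(H(34) + R)² = (34*(5 + 34) - 119)² = (34*39 - 119)² = (1326 - 119)² = 1207² = 1456849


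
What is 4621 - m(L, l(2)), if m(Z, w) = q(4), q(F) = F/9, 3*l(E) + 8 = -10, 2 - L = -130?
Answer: 41585/9 ≈ 4620.6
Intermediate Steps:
L = 132 (L = 2 - 1*(-130) = 2 + 130 = 132)
l(E) = -6 (l(E) = -8/3 + (⅓)*(-10) = -8/3 - 10/3 = -6)
q(F) = F/9 (q(F) = F*(⅑) = F/9)
m(Z, w) = 4/9 (m(Z, w) = (⅑)*4 = 4/9)
4621 - m(L, l(2)) = 4621 - 1*4/9 = 4621 - 4/9 = 41585/9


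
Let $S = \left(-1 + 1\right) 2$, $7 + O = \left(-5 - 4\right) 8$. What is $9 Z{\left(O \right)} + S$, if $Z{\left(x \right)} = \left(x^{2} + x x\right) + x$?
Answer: $111627$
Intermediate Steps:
$O = -79$ ($O = -7 + \left(-5 - 4\right) 8 = -7 - 72 = -79$)
$Z{\left(x \right)} = x + 2 x^{2}$ ($Z{\left(x \right)} = \left(x^{2} + x^{2}\right) + x = 2 x^{2} + x = x + 2 x^{2}$)
$S = 0$ ($S = 0 \cdot 2 = 0$)
$9 Z{\left(O \right)} + S = 9 \left(- 79 \left(1 + 2 \left(-79\right)\right)\right) + 0 = 9 \left(- 79 \left(1 - 158\right)\right) + 0 = 9 \left(\left(-79\right) \left(-157\right)\right) + 0 = 9 \cdot 12403 + 0 = 111627 + 0 = 111627$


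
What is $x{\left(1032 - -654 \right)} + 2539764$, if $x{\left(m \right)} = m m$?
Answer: $5382360$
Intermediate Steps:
$x{\left(m \right)} = m^{2}$
$x{\left(1032 - -654 \right)} + 2539764 = \left(1032 - -654\right)^{2} + 2539764 = \left(1032 + 654\right)^{2} + 2539764 = 1686^{2} + 2539764 = 2842596 + 2539764 = 5382360$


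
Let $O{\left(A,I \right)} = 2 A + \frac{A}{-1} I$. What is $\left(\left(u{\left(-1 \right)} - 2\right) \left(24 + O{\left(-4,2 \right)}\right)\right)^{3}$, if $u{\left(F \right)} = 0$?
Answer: $-110592$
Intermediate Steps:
$O{\left(A,I \right)} = 2 A - A I$ ($O{\left(A,I \right)} = 2 A + A \left(-1\right) I = 2 A + - A I = 2 A - A I$)
$\left(\left(u{\left(-1 \right)} - 2\right) \left(24 + O{\left(-4,2 \right)}\right)\right)^{3} = \left(\left(0 - 2\right) \left(24 - 4 \left(2 - 2\right)\right)\right)^{3} = \left(- 2 \left(24 - 4 \left(2 - 2\right)\right)\right)^{3} = \left(- 2 \left(24 - 0\right)\right)^{3} = \left(- 2 \left(24 + 0\right)\right)^{3} = \left(\left(-2\right) 24\right)^{3} = \left(-48\right)^{3} = -110592$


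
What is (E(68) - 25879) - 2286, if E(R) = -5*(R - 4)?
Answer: -28485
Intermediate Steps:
E(R) = 20 - 5*R (E(R) = -5*(-4 + R) = 20 - 5*R)
(E(68) - 25879) - 2286 = ((20 - 5*68) - 25879) - 2286 = ((20 - 340) - 25879) - 2286 = (-320 - 25879) - 2286 = -26199 - 2286 = -28485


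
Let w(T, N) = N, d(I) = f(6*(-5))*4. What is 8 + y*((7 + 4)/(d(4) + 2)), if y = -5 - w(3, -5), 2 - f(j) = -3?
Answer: 8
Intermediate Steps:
f(j) = 5 (f(j) = 2 - 1*(-3) = 2 + 3 = 5)
d(I) = 20 (d(I) = 5*4 = 20)
y = 0 (y = -5 - 1*(-5) = -5 + 5 = 0)
8 + y*((7 + 4)/(d(4) + 2)) = 8 + 0*((7 + 4)/(20 + 2)) = 8 + 0*(11/22) = 8 + 0*(11*(1/22)) = 8 + 0*(1/2) = 8 + 0 = 8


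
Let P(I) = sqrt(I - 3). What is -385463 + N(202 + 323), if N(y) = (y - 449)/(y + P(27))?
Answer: -35411316121/91867 - 152*sqrt(6)/275601 ≈ -3.8546e+5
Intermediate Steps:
P(I) = sqrt(-3 + I)
N(y) = (-449 + y)/(y + 2*sqrt(6)) (N(y) = (y - 449)/(y + sqrt(-3 + 27)) = (-449 + y)/(y + sqrt(24)) = (-449 + y)/(y + 2*sqrt(6)))
-385463 + N(202 + 323) = -385463 + (-449 + (202 + 323))/((202 + 323) + 2*sqrt(6)) = -385463 + (-449 + 525)/(525 + 2*sqrt(6)) = -385463 + 76/(525 + 2*sqrt(6))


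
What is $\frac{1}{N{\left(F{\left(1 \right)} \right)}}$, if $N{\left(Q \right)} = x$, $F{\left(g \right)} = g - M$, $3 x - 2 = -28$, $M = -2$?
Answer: $- \frac{3}{26} \approx -0.11538$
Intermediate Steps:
$x = - \frac{26}{3}$ ($x = \frac{2}{3} + \frac{1}{3} \left(-28\right) = \frac{2}{3} - \frac{28}{3} = - \frac{26}{3} \approx -8.6667$)
$F{\left(g \right)} = 2 + g$ ($F{\left(g \right)} = g - -2 = g + 2 = 2 + g$)
$N{\left(Q \right)} = - \frac{26}{3}$
$\frac{1}{N{\left(F{\left(1 \right)} \right)}} = \frac{1}{- \frac{26}{3}} = - \frac{3}{26}$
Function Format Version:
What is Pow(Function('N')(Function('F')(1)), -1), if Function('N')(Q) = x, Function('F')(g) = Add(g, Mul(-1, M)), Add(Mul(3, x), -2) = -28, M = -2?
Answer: Rational(-3, 26) ≈ -0.11538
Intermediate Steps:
x = Rational(-26, 3) (x = Add(Rational(2, 3), Mul(Rational(1, 3), -28)) = Add(Rational(2, 3), Rational(-28, 3)) = Rational(-26, 3) ≈ -8.6667)
Function('F')(g) = Add(2, g) (Function('F')(g) = Add(g, Mul(-1, -2)) = Add(g, 2) = Add(2, g))
Function('N')(Q) = Rational(-26, 3)
Pow(Function('N')(Function('F')(1)), -1) = Pow(Rational(-26, 3), -1) = Rational(-3, 26)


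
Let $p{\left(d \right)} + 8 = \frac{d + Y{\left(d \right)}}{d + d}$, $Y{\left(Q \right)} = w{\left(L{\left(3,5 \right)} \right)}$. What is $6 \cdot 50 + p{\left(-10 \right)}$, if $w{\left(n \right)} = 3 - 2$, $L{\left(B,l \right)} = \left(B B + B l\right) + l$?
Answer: $\frac{5849}{20} \approx 292.45$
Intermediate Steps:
$L{\left(B,l \right)} = l + B^{2} + B l$ ($L{\left(B,l \right)} = \left(B^{2} + B l\right) + l = l + B^{2} + B l$)
$w{\left(n \right)} = 1$
$Y{\left(Q \right)} = 1$
$p{\left(d \right)} = -8 + \frac{1 + d}{2 d}$ ($p{\left(d \right)} = -8 + \frac{d + 1}{d + d} = -8 + \frac{1 + d}{2 d}$)
$6 \cdot 50 + p{\left(-10 \right)} = 6 \cdot 50 + \frac{1 - -150}{2 \left(-10\right)} = 300 + \frac{1}{2} \left(- \frac{1}{10}\right) \left(1 + 150\right) = 300 + \frac{1}{2} \left(- \frac{1}{10}\right) 151 = 300 - \frac{151}{20} = \frac{5849}{20}$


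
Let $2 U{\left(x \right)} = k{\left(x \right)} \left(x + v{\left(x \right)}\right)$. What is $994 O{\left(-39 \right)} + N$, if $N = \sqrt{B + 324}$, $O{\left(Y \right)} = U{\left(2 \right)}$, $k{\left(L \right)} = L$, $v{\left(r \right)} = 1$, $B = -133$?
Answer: $2982 + \sqrt{191} \approx 2995.8$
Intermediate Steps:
$U{\left(x \right)} = \frac{x \left(1 + x\right)}{2}$ ($U{\left(x \right)} = \frac{x \left(x + 1\right)}{2} = \frac{x \left(1 + x\right)}{2}$)
$O{\left(Y \right)} = 3$ ($O{\left(Y \right)} = \frac{1}{2} \cdot 2 \left(1 + 2\right) = \frac{1}{2} \cdot 2 \cdot 3 = 3$)
$N = \sqrt{191}$ ($N = \sqrt{-133 + 324} = \sqrt{191} \approx 13.82$)
$994 O{\left(-39 \right)} + N = 994 \cdot 3 + \sqrt{191} = 2982 + \sqrt{191}$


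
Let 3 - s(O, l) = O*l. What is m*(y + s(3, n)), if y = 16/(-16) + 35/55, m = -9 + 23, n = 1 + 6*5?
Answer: -13916/11 ≈ -1265.1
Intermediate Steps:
n = 31 (n = 1 + 30 = 31)
m = 14
s(O, l) = 3 - O*l
y = -4/11 (y = 16*(-1/16) + 35*(1/55) = -1 + 7/11 = -4/11 ≈ -0.36364)
m*(y + s(3, n)) = 14*(-4/11 + (3 - 1*3*31)) = 14*(-4/11 + (3 - 93)) = 14*(-4/11 - 90) = 14*(-994/11) = -13916/11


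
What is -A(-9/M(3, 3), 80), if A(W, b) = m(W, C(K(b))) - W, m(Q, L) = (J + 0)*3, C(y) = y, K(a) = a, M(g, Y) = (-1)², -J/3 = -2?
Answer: -27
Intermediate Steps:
J = 6 (J = -3*(-2) = 6)
M(g, Y) = 1
m(Q, L) = 18 (m(Q, L) = (6 + 0)*3 = 6*3 = 18)
A(W, b) = 18 - W
-A(-9/M(3, 3), 80) = -(18 - (-9)/1) = -(18 - (-9)) = -(18 - 1*(-9)) = -(18 + 9) = -1*27 = -27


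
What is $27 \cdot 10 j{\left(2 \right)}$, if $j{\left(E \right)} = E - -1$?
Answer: $810$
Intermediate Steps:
$j{\left(E \right)} = 1 + E$ ($j{\left(E \right)} = E + 1 = 1 + E$)
$27 \cdot 10 j{\left(2 \right)} = 27 \cdot 10 \left(1 + 2\right) = 270 \cdot 3 = 810$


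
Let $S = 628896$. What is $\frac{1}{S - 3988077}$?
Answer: $- \frac{1}{3359181} \approx -2.9769 \cdot 10^{-7}$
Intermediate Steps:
$\frac{1}{S - 3988077} = \frac{1}{628896 - 3988077} = \frac{1}{-3359181} = - \frac{1}{3359181}$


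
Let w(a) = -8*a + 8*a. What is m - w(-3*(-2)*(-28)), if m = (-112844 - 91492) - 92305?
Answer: -296641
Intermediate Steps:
m = -296641 (m = -204336 - 92305 = -296641)
w(a) = 0
m - w(-3*(-2)*(-28)) = -296641 - 1*0 = -296641 + 0 = -296641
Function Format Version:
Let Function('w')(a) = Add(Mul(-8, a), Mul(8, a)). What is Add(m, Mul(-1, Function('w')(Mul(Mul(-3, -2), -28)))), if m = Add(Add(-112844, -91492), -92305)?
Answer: -296641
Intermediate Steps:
m = -296641 (m = Add(-204336, -92305) = -296641)
Function('w')(a) = 0
Add(m, Mul(-1, Function('w')(Mul(Mul(-3, -2), -28)))) = Add(-296641, Mul(-1, 0)) = Add(-296641, 0) = -296641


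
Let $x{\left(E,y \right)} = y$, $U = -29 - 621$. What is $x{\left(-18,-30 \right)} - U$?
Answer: $620$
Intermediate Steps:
$U = -650$ ($U = -29 - 621 = -650$)
$x{\left(-18,-30 \right)} - U = -30 - -650 = -30 + 650 = 620$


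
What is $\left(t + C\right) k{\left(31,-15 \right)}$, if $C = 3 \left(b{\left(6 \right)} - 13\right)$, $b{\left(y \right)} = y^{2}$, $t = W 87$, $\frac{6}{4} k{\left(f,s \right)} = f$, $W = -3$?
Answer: $-3968$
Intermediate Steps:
$k{\left(f,s \right)} = \frac{2 f}{3}$
$t = -261$ ($t = \left(-3\right) 87 = -261$)
$C = 69$ ($C = 3 \left(6^{2} - 13\right) = 3 \left(36 - 13\right) = 3 \cdot 23 = 69$)
$\left(t + C\right) k{\left(31,-15 \right)} = \left(-261 + 69\right) \frac{2}{3} \cdot 31 = \left(-192\right) \frac{62}{3} = -3968$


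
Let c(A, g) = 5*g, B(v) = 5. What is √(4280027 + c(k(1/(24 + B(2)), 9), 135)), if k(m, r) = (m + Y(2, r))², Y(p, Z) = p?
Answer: √4280702 ≈ 2069.0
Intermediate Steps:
k(m, r) = (2 + m)² (k(m, r) = (m + 2)² = (2 + m)²)
√(4280027 + c(k(1/(24 + B(2)), 9), 135)) = √(4280027 + 5*135) = √(4280027 + 675) = √4280702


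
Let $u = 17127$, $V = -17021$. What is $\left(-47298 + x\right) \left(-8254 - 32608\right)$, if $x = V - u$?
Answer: $3328046452$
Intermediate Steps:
$x = -34148$ ($x = -17021 - 17127 = -34148$)
$\left(-47298 + x\right) \left(-8254 - 32608\right) = \left(-47298 - 34148\right) \left(-8254 - 32608\right) = \left(-81446\right) \left(-40862\right) = 3328046452$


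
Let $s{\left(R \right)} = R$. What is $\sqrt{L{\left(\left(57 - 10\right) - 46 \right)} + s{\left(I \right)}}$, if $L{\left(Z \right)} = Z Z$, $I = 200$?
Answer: $\sqrt{201} \approx 14.177$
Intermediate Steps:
$L{\left(Z \right)} = Z^{2}$
$\sqrt{L{\left(\left(57 - 10\right) - 46 \right)} + s{\left(I \right)}} = \sqrt{\left(\left(57 - 10\right) - 46\right)^{2} + 200} = \sqrt{\left(47 - 46\right)^{2} + 200} = \sqrt{1^{2} + 200} = \sqrt{1 + 200} = \sqrt{201}$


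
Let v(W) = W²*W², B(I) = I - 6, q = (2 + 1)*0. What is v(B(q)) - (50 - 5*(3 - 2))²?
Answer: -729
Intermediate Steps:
q = 0 (q = 3*0 = 0)
B(I) = -6 + I
v(W) = W⁴
v(B(q)) - (50 - 5*(3 - 2))² = (-6 + 0)⁴ - (50 - 5*(3 - 2))² = (-6)⁴ - (50 - 5*1)² = 1296 - (50 - 5)² = 1296 - 1*45² = 1296 - 1*2025 = 1296 - 2025 = -729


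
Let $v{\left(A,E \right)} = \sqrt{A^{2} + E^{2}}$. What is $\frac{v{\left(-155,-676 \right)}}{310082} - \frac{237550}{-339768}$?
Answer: $\frac{118775}{169884} + \frac{\sqrt{481001}}{310082} \approx 0.70139$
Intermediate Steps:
$\frac{v{\left(-155,-676 \right)}}{310082} - \frac{237550}{-339768} = \frac{\sqrt{\left(-155\right)^{2} + \left(-676\right)^{2}}}{310082} - \frac{237550}{-339768} = \sqrt{24025 + 456976} \cdot \frac{1}{310082} - - \frac{118775}{169884} = \sqrt{481001} \cdot \frac{1}{310082} + \frac{118775}{169884} = \frac{\sqrt{481001}}{310082} + \frac{118775}{169884} = \frac{118775}{169884} + \frac{\sqrt{481001}}{310082}$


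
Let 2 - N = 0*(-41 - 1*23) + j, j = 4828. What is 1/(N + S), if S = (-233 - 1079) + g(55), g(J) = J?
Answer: -1/6083 ≈ -0.00016439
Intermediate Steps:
S = -1257 (S = (-233 - 1079) + 55 = -1312 + 55 = -1257)
N = -4826 (N = 2 - (0*(-41 - 1*23) + 4828) = 2 - (0*(-41 - 23) + 4828) = 2 - (0*(-64) + 4828) = 2 - (0 + 4828) = 2 - 1*4828 = 2 - 4828 = -4826)
1/(N + S) = 1/(-4826 - 1257) = 1/(-6083) = -1/6083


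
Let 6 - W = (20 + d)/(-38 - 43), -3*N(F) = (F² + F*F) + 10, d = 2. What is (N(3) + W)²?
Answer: 61504/6561 ≈ 9.3742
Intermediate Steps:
N(F) = -10/3 - 2*F²/3 (N(F) = -((F² + F*F) + 10)/3 = -((F² + F²) + 10)/3 = -(2*F² + 10)/3 = -(10 + 2*F²)/3 = -10/3 - 2*F²/3)
W = 508/81 (W = 6 - (20 + 2)/(-38 - 43) = 6 - 22/(-81) = 6 - 22*(-1)/81 = 6 - 1*(-22/81) = 6 + 22/81 = 508/81 ≈ 6.2716)
(N(3) + W)² = ((-10/3 - ⅔*3²) + 508/81)² = ((-10/3 - ⅔*9) + 508/81)² = ((-10/3 - 6) + 508/81)² = (-28/3 + 508/81)² = (-248/81)² = 61504/6561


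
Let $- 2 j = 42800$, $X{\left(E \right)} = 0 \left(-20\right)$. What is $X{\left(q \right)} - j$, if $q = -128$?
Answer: $21400$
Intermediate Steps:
$X{\left(E \right)} = 0$
$j = -21400$ ($j = \left(- \frac{1}{2}\right) 42800 = -21400$)
$X{\left(q \right)} - j = 0 - -21400 = 0 + 21400 = 21400$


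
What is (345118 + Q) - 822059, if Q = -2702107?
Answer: -3179048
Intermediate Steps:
(345118 + Q) - 822059 = (345118 - 2702107) - 822059 = -2356989 - 822059 = -3179048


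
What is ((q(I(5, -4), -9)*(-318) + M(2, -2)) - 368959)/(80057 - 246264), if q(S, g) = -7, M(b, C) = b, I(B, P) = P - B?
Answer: 366731/166207 ≈ 2.2065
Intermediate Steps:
((q(I(5, -4), -9)*(-318) + M(2, -2)) - 368959)/(80057 - 246264) = ((-7*(-318) + 2) - 368959)/(80057 - 246264) = ((2226 + 2) - 368959)/(-166207) = (2228 - 368959)*(-1/166207) = -366731*(-1/166207) = 366731/166207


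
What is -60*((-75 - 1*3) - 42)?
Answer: 7200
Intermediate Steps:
-60*((-75 - 1*3) - 42) = -60*((-75 - 3) - 42) = -60*(-78 - 42) = -60*(-120) = 7200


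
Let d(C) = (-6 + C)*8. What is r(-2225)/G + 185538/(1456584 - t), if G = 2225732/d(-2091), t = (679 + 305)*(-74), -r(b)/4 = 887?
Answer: 3810198106459/141834771700 ≈ 26.864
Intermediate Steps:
r(b) = -3548 (r(b) = -4*887 = -3548)
t = -72816 (t = 984*(-74) = -72816)
d(C) = -48 + 8*C
G = -556433/4194 (G = 2225732/(-48 + 8*(-2091)) = 2225732/(-48 - 16728) = 2225732/(-16776) = 2225732*(-1/16776) = -556433/4194 ≈ -132.67)
r(-2225)/G + 185538/(1456584 - t) = -3548/(-556433/4194) + 185538/(1456584 - 1*(-72816)) = -3548*(-4194/556433) + 185538/(1456584 + 72816) = 14880312/556433 + 185538/1529400 = 14880312/556433 + 185538*(1/1529400) = 14880312/556433 + 30923/254900 = 3810198106459/141834771700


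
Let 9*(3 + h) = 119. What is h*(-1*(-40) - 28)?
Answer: 368/3 ≈ 122.67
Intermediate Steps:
h = 92/9 (h = -3 + (⅑)*119 = -3 + 119/9 = 92/9 ≈ 10.222)
h*(-1*(-40) - 28) = 92*(-1*(-40) - 28)/9 = 92*(40 - 28)/9 = (92/9)*12 = 368/3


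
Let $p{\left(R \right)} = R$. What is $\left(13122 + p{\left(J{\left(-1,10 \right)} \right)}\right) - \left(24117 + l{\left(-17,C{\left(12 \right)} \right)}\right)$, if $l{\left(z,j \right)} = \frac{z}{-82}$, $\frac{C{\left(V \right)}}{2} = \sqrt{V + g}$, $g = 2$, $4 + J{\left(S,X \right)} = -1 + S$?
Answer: $- \frac{902099}{82} \approx -11001.0$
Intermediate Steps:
$J{\left(S,X \right)} = -5 + S$ ($J{\left(S,X \right)} = -4 + \left(-1 + S\right) = -5 + S$)
$C{\left(V \right)} = 2 \sqrt{2 + V}$ ($C{\left(V \right)} = 2 \sqrt{V + 2} = 2 \sqrt{2 + V}$)
$l{\left(z,j \right)} = - \frac{z}{82}$ ($l{\left(z,j \right)} = z \left(- \frac{1}{82}\right) = - \frac{z}{82}$)
$\left(13122 + p{\left(J{\left(-1,10 \right)} \right)}\right) - \left(24117 + l{\left(-17,C{\left(12 \right)} \right)}\right) = \left(13122 - 6\right) - \left(24117 - - \frac{17}{82}\right) = \left(13122 - 6\right) - \frac{1977611}{82} = 13116 - \frac{1977611}{82} = - \frac{902099}{82}$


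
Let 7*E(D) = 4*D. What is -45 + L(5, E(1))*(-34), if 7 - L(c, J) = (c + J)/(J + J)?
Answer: -469/4 ≈ -117.25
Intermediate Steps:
E(D) = 4*D/7 (E(D) = (4*D)/7 = 4*D/7)
L(c, J) = 7 - (J + c)/(2*J) (L(c, J) = 7 - (c + J)/(J + J) = 7 - (J + c)/(2*J))
-45 + L(5, E(1))*(-34) = -45 + ((-1*5 + 13*((4/7)*1))/(2*(((4/7)*1))))*(-34) = -45 + ((-5 + 13*(4/7))/(2*(4/7)))*(-34) = -45 + ((½)*(7/4)*(-5 + 52/7))*(-34) = -45 + ((½)*(7/4)*(17/7))*(-34) = -45 + (17/8)*(-34) = -45 - 289/4 = -469/4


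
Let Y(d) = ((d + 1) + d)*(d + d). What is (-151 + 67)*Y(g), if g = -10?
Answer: -31920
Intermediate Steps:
Y(d) = 2*d*(1 + 2*d) (Y(d) = ((1 + d) + d)*(2*d) = (1 + 2*d)*(2*d) = 2*d*(1 + 2*d))
(-151 + 67)*Y(g) = (-151 + 67)*(2*(-10)*(1 + 2*(-10))) = -168*(-10)*(1 - 20) = -168*(-10)*(-19) = -84*380 = -31920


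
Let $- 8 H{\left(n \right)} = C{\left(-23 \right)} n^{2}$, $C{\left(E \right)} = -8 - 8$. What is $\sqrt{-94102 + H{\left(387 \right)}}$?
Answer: $2 \sqrt{51359} \approx 453.25$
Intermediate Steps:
$C{\left(E \right)} = -16$ ($C{\left(E \right)} = -8 - 8 = -16$)
$H{\left(n \right)} = 2 n^{2}$ ($H{\left(n \right)} = - \frac{\left(-16\right) n^{2}}{8} = 2 n^{2}$)
$\sqrt{-94102 + H{\left(387 \right)}} = \sqrt{-94102 + 2 \cdot 387^{2}} = \sqrt{-94102 + 2 \cdot 149769} = \sqrt{-94102 + 299538} = \sqrt{205436} = 2 \sqrt{51359}$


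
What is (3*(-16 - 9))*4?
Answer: -300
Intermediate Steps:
(3*(-16 - 9))*4 = (3*(-25))*4 = -75*4 = -300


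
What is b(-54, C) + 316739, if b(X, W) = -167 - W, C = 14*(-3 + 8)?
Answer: 316502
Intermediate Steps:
C = 70 (C = 14*5 = 70)
b(-54, C) + 316739 = (-167 - 1*70) + 316739 = (-167 - 70) + 316739 = -237 + 316739 = 316502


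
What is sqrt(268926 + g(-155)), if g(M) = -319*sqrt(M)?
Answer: sqrt(268926 - 319*I*sqrt(155)) ≈ 518.59 - 3.829*I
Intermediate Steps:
sqrt(268926 + g(-155)) = sqrt(268926 - 319*I*sqrt(155))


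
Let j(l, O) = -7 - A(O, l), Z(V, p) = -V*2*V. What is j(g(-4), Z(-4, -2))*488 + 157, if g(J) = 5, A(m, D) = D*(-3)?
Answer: 4061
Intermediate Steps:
A(m, D) = -3*D
Z(V, p) = -2*V**2 (Z(V, p) = -2*V*V = -2*V**2)
j(l, O) = -7 + 3*l (j(l, O) = -7 - (-3)*l = -7 + 3*l)
j(g(-4), Z(-4, -2))*488 + 157 = (-7 + 3*5)*488 + 157 = (-7 + 15)*488 + 157 = 8*488 + 157 = 3904 + 157 = 4061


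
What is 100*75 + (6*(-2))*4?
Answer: 7452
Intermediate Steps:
100*75 + (6*(-2))*4 = 7500 - 12*4 = 7500 - 48 = 7452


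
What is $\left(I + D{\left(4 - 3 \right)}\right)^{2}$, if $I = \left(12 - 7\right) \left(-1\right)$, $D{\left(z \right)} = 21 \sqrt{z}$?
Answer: $256$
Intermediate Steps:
$I = -5$ ($I = 5 \left(-1\right) = -5$)
$\left(I + D{\left(4 - 3 \right)}\right)^{2} = \left(-5 + 21 \sqrt{4 - 3}\right)^{2} = \left(-5 + 21 \sqrt{1}\right)^{2} = \left(-5 + 21 \cdot 1\right)^{2} = \left(-5 + 21\right)^{2} = 16^{2} = 256$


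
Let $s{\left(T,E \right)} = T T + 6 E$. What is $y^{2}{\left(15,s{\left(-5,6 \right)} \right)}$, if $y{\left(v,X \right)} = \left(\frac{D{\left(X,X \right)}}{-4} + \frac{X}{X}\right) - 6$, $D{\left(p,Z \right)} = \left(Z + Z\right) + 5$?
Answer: $\frac{21609}{16} \approx 1350.6$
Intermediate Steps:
$D{\left(p,Z \right)} = 5 + 2 Z$ ($D{\left(p,Z \right)} = 2 Z + 5 = 5 + 2 Z$)
$s{\left(T,E \right)} = T^{2} + 6 E$
$y{\left(v,X \right)} = - \frac{25}{4} - \frac{X}{2}$ ($y{\left(v,X \right)} = \left(\frac{5 + 2 X}{-4} + \frac{X}{X}\right) - 6 = \left(\left(5 + 2 X\right) \left(- \frac{1}{4}\right) + 1\right) - 6 = \left(\left(- \frac{5}{4} - \frac{X}{2}\right) + 1\right) - 6 = \left(- \frac{1}{4} - \frac{X}{2}\right) - 6 = - \frac{25}{4} - \frac{X}{2}$)
$y^{2}{\left(15,s{\left(-5,6 \right)} \right)} = \left(- \frac{25}{4} - \frac{\left(-5\right)^{2} + 6 \cdot 6}{2}\right)^{2} = \left(- \frac{25}{4} - \frac{25 + 36}{2}\right)^{2} = \left(- \frac{25}{4} - \frac{61}{2}\right)^{2} = \left(- \frac{147}{4}\right)^{2} = \frac{21609}{16}$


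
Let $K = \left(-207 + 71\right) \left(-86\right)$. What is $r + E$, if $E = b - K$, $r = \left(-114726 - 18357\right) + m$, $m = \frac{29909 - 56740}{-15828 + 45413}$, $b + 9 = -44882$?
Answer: $- \frac{5611413781}{29585} \approx -1.8967 \cdot 10^{5}$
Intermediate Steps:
$b = -44891$ ($b = -9 - 44882 = -44891$)
$m = - \frac{26831}{29585} \approx -0.90691$
$r = - \frac{3937287386}{29585}$ ($r = \left(-114726 - 18357\right) - \frac{26831}{29585} = -133083 - \frac{26831}{29585} = - \frac{3937287386}{29585} \approx -1.3308 \cdot 10^{5}$)
$K = 11696$ ($K = \left(-136\right) \left(-86\right) = 11696$)
$E = -56587$ ($E = -44891 - 11696 = -56587$)
$r + E = - \frac{3937287386}{29585} - 56587 = - \frac{5611413781}{29585}$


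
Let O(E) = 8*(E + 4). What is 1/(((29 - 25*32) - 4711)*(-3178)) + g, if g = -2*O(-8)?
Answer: 1114994945/17421796 ≈ 64.000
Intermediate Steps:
O(E) = 32 + 8*E (O(E) = 8*(4 + E) = 32 + 8*E)
g = 64 (g = -2*(32 + 8*(-8)) = -2*(32 - 64) = -2*(-32) = 64)
1/(((29 - 25*32) - 4711)*(-3178)) + g = 1/(((29 - 25*32) - 4711)*(-3178)) + 64 = -1/3178/((29 - 800) - 4711) + 64 = -1/3178/(-771 - 4711) + 64 = -1/3178/(-5482) + 64 = -1/5482*(-1/3178) + 64 = 1/17421796 + 64 = 1114994945/17421796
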